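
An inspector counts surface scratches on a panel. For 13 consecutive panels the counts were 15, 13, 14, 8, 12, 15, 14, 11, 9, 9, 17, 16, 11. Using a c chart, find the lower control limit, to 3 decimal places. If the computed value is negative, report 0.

1.960

c̄ = (15 + 13 + 14 + 8 + 12 + 15 + 14 + 11 + 9 + 9 + 17 + 16 + 11) / 13 = 164 / 13 = 12.6154
LCL = c̄ − 3√c̄ = 12.6154 − 3 × 3.5518 = 1.9599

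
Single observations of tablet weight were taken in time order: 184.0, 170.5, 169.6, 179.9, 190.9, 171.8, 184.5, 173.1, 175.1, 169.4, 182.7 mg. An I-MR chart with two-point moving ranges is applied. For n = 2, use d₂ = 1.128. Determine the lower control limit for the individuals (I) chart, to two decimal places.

150.84

X̄ = (184.0 + 170.5 + 169.6 + 179.9 + 190.9 + 171.8 + 184.5 + 173.1 + 175.1 + 169.4 + 182.7) / 11 = 177.4091
Moving ranges: 13.5, 0.9, 10.3, 11.0, 19.1, 12.7, 11.4, 2.0, 5.7, 13.3; M̄R̄ = 99.9000 / 10 = 9.9900
LCL = X̄ − 3·M̄R̄/d₂ = 177.4091 − 3 × 9.9900 / 1.128 = 150.8399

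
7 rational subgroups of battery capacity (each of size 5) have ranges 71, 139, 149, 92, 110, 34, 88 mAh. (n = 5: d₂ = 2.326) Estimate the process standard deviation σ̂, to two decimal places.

41.95

R̄ = (71 + 139 + 149 + 92 + 110 + 34 + 88) / 7 = 97.5714
σ̂ = R̄ / d₂ = 97.5714 / 2.326 = 41.9482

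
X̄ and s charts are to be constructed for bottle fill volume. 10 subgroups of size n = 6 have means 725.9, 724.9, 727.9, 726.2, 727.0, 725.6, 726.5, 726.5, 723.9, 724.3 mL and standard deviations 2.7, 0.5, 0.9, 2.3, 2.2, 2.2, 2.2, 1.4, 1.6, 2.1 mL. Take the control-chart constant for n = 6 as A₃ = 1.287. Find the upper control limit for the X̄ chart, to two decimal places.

728.20

X̄̄ = (725.9 + 724.9 + 727.9 + 726.2 + 727.0 + 725.6 + 726.5 + 726.5 + 723.9 + 724.3) / 10 = 725.8700
s̄ = (2.7 + 0.5 + 0.9 + 2.3 + 2.2 + 2.2 + 2.2 + 1.4 + 1.6 + 2.1) / 10 = 1.8100
UCL = X̄̄ + A₃·s̄ = 725.8700 + 1.287 × 1.8100 = 728.1995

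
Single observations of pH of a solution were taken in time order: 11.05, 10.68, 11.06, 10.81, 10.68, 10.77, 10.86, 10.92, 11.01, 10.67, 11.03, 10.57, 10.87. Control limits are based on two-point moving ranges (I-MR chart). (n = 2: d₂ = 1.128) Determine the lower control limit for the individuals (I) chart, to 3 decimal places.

10.197

X̄ = (11.05 + 10.68 + 11.06 + 10.81 + 10.68 + 10.77 + 10.86 + 10.92 + 11.01 + 10.67 + 11.03 + 10.57 + 10.87) / 13 = 10.8446
Moving ranges: 0.37, 0.38, 0.25, 0.13, 0.09, 0.09, 0.06, 0.09, 0.34, 0.36, 0.46, 0.30; M̄R̄ = 2.9200 / 12 = 0.2433
LCL = X̄ − 3·M̄R̄/d₂ = 10.8446 − 3 × 0.2433 / 1.128 = 10.1975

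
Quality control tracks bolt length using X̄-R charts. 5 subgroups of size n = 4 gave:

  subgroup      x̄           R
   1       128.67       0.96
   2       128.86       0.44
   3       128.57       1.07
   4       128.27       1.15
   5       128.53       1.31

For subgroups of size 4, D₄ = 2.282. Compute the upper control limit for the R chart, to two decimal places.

R̄ = (0.96 + 0.44 + 1.07 + 1.15 + 1.31) / 5 = 4.9300 / 5 = 0.9860
UCL_R = D₄·R̄ = 2.282 × 0.9860 = 2.2501

2.25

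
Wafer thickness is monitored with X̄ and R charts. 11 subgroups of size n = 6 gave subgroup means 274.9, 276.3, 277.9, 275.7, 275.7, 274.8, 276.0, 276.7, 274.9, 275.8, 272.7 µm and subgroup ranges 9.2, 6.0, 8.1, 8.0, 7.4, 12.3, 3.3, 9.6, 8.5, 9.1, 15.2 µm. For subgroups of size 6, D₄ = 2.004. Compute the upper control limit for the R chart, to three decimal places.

17.617

R̄ = (9.2 + 6.0 + 8.1 + 8.0 + 7.4 + 12.3 + 3.3 + 9.6 + 8.5 + 9.1 + 15.2) / 11 = 96.7000 / 11 = 8.7909
UCL_R = D₄·R̄ = 2.004 × 8.7909 = 17.6170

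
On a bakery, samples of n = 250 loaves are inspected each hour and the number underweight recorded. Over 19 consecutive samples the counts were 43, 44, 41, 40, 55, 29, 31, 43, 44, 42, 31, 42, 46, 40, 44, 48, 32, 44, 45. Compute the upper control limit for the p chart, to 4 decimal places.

p̄ = Σdᵢ / (k·n) = 784 / (19 × 250) = 0.16505
UCL = p̄ + 3·√(p̄(1−p̄)/n) = 0.16505 + 3 × √(0.16505×0.83495/250) = 0.16505 + 3 × 0.02348 = 0.23549

0.2355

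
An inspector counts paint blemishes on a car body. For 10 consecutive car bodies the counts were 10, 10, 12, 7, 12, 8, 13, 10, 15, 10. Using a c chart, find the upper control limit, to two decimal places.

20.51

c̄ = (10 + 10 + 12 + 7 + 12 + 8 + 13 + 10 + 15 + 10) / 10 = 107 / 10 = 10.7000
UCL = c̄ + 3√c̄ = 10.7000 + 3 × √10.7000 = 10.7000 + 3 × 3.2711 = 20.5133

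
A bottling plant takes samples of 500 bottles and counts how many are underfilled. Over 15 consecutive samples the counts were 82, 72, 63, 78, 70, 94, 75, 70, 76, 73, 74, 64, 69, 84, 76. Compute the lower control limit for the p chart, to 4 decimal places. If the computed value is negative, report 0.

0.1015

p̄ = Σdᵢ / (k·n) = 1120 / (15 × 500) = 0.14933
LCL = p̄ − 3·√(p̄(1−p̄)/n) = 0.14933 − 3 × 0.01594 = 0.10152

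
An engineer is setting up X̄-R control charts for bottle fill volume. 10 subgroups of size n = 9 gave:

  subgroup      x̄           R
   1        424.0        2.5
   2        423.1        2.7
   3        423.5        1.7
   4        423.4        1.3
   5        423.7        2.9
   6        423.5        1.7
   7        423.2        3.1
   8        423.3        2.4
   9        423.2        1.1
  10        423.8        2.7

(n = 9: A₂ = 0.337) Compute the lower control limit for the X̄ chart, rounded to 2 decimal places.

422.73

X̄̄ = (424.0 + 423.1 + 423.5 + 423.4 + 423.7 + 423.5 + 423.2 + 423.3 + 423.2 + 423.8) / 10 = 4234.7000 / 10 = 423.4700
R̄ = (2.5 + 2.7 + 1.7 + 1.3 + 2.9 + 1.7 + 3.1 + 2.4 + 1.1 + 2.7) / 10 = 22.1000 / 10 = 2.2100
LCL = X̄̄ − A₂·R̄ = 423.4700 − 0.337 × 2.2100 = 422.7252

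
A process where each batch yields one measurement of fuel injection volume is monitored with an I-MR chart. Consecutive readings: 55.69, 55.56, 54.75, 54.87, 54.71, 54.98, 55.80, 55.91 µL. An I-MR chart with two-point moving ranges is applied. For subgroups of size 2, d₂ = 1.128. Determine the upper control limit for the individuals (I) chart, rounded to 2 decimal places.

56.20

X̄ = (55.69 + 55.56 + 54.75 + 54.87 + 54.71 + 54.98 + 55.80 + 55.91) / 8 = 55.2837
Moving ranges: 0.13, 0.81, 0.12, 0.16, 0.27, 0.82, 0.11; M̄R̄ = 2.4200 / 7 = 0.3457
UCL = X̄ + 3·M̄R̄/d₂ = 55.2837 + 3 × 0.3457 / 1.128 = 56.2032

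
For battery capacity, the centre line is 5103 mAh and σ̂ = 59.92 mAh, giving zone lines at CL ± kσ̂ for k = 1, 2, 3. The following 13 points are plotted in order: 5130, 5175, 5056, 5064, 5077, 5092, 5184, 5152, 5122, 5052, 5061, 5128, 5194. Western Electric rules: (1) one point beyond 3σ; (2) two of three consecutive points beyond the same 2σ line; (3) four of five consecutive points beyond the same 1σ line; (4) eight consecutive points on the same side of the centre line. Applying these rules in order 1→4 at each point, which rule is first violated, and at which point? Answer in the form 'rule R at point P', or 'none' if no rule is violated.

none

Zone of each point (C = within 1σ̂, B = 1σ̂–2σ̂, A = 2σ̂–3σ̂, * = beyond 3σ̂; sign = side of CL): 1:+C, 2:+B, 3:-C, 4:-C, 5:-C, 6:-C, 7:+B, 8:+C, 9:+C, 10:-C, 11:-C, 12:+C, 13:+B
No rule fires across all 13 points.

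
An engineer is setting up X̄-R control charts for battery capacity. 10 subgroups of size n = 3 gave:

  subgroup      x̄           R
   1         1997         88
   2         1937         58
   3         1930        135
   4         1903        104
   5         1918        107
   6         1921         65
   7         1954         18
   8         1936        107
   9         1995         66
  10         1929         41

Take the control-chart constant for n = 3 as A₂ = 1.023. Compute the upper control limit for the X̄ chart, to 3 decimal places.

2022.715

X̄̄ = (1997 + 1937 + 1930 + 1903 + 1918 + 1921 + 1954 + 1936 + 1995 + 1929) / 10 = 19420.0000 / 10 = 1942.0000
R̄ = (88 + 58 + 135 + 104 + 107 + 65 + 18 + 107 + 66 + 41) / 10 = 789.0000 / 10 = 78.9000
UCL = X̄̄ + A₂·R̄ = 1942.0000 + 1.023 × 78.9000 = 2022.7147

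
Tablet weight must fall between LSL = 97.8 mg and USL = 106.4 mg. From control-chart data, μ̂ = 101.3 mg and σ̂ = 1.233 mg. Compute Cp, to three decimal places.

1.162

Cp = (USL − LSL) / (6σ̂) = (106.4 − 97.8) / (6 × 1.233) = 8.6000 / 7.3980 = 1.1625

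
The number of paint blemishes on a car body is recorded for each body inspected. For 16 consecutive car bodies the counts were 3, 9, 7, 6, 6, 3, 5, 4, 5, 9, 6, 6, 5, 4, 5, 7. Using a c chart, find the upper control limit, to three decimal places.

c̄ = (3 + 9 + 7 + 6 + 6 + 3 + 5 + 4 + 5 + 9 + 6 + 6 + 5 + 4 + 5 + 7) / 16 = 90 / 16 = 5.6250
UCL = c̄ + 3√c̄ = 5.6250 + 3 × √5.6250 = 5.6250 + 3 × 2.3717 = 12.7401

12.740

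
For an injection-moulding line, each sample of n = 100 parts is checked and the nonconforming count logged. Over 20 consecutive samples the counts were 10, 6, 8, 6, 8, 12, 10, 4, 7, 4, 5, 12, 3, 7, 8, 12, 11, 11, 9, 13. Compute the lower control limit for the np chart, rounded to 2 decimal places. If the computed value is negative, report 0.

0.02

p̄ = Σdᵢ / (k·n) = 166 / (20 × 100) = 0.08300
LCL = np̄ − 3·√(np̄(1−p̄)) = 8.3000 − 3 × 2.7588 = 0.0235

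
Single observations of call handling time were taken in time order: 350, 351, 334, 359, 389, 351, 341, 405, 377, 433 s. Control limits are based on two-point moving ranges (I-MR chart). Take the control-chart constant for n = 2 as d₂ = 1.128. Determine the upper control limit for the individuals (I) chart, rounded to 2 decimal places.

448.49

X̄ = (350 + 351 + 334 + 359 + 389 + 351 + 341 + 405 + 377 + 433) / 10 = 369.0000
Moving ranges: 1, 17, 25, 30, 38, 10, 64, 28, 56; M̄R̄ = 269.0000 / 9 = 29.8889
UCL = X̄ + 3·M̄R̄/d₂ = 369.0000 + 3 × 29.8889 / 1.128 = 448.4917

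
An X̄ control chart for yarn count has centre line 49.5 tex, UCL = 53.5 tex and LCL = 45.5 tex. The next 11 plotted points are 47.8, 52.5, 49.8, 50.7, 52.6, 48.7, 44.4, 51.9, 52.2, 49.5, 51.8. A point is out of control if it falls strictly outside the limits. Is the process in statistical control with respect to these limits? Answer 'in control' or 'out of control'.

out of control

Compare each point to [45.5, 53.5]: sample 7 = 44.4 < LCL.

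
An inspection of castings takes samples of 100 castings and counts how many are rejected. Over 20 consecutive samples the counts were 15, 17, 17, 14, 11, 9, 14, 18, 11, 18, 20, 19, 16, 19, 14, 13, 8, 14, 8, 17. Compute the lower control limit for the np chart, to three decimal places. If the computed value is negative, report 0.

p̄ = Σdᵢ / (k·n) = 292 / (20 × 100) = 0.14600
LCL = np̄ − 3·√(np̄(1−p̄)) = 14.6000 − 3 × 3.5311 = 4.0068

4.007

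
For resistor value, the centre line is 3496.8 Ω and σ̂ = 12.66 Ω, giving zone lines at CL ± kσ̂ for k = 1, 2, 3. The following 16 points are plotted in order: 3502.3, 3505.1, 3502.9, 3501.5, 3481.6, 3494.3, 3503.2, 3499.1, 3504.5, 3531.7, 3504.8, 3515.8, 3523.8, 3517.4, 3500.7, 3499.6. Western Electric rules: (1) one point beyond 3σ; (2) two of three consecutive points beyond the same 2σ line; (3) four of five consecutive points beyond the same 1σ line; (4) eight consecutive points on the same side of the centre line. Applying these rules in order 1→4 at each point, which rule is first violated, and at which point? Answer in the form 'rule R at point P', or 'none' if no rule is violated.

Zone of each point (C = within 1σ̂, B = 1σ̂–2σ̂, A = 2σ̂–3σ̂, * = beyond 3σ̂; sign = side of CL): 1:+C, 2:+C, 3:+C, 4:+C, 5:-B, 6:-C, 7:+C, 8:+C, 9:+C, 10:+A, 11:+C, 12:+B, 13:+A, 14:+B, 15:+C, 16:+C
Rule 3 (four of five consecutive points beyond the same 1σ limit) is satisfied at point 14.

rule 3 at point 14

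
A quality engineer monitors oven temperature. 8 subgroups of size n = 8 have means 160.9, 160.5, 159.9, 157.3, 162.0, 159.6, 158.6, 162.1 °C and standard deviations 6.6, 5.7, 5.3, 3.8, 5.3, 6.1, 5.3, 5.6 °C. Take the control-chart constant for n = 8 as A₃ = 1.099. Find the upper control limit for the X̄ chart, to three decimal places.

X̄̄ = (160.9 + 160.5 + 159.9 + 157.3 + 162.0 + 159.6 + 158.6 + 162.1) / 8 = 160.1125
s̄ = (6.6 + 5.7 + 5.3 + 3.8 + 5.3 + 6.1 + 5.3 + 5.6) / 8 = 5.4625
UCL = X̄̄ + A₃·s̄ = 160.1125 + 1.099 × 5.4625 = 166.1158

166.116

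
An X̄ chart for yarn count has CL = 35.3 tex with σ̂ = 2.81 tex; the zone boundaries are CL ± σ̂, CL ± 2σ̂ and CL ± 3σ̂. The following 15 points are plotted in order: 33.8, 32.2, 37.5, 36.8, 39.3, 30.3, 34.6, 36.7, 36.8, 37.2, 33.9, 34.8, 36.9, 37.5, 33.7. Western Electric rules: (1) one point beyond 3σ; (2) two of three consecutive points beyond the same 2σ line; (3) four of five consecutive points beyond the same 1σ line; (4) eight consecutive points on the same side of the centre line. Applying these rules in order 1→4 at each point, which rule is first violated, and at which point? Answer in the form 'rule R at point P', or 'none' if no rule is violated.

Zone of each point (C = within 1σ̂, B = 1σ̂–2σ̂, A = 2σ̂–3σ̂, * = beyond 3σ̂; sign = side of CL): 1:-C, 2:-B, 3:+C, 4:+C, 5:+B, 6:-B, 7:-C, 8:+C, 9:+C, 10:+C, 11:-C, 12:-C, 13:+C, 14:+C, 15:-C
No rule fires across all 15 points.

none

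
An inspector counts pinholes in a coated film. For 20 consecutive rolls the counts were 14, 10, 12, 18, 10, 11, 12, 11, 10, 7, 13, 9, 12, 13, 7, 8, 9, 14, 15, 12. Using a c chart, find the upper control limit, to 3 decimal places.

c̄ = (14 + 10 + 12 + 18 + 10 + 11 + 12 + 11 + 10 + 7 + 13 + 9 + 12 + 13 + 7 + 8 + 9 + 14 + 15 + 12) / 20 = 227 / 20 = 11.3500
UCL = c̄ + 3√c̄ = 11.3500 + 3 × √11.3500 = 11.3500 + 3 × 3.3690 = 21.4569

21.457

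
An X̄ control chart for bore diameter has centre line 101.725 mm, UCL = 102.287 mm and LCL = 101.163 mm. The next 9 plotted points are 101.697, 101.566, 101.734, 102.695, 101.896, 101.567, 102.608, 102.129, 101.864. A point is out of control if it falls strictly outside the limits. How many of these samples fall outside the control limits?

Compare each point to [101.163, 102.287]: sample 4 = 102.695 > UCL; sample 7 = 102.608 > UCL.

2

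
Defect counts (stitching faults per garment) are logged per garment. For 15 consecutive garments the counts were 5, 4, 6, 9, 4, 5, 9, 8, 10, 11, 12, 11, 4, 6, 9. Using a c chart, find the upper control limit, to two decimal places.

c̄ = (5 + 4 + 6 + 9 + 4 + 5 + 9 + 8 + 10 + 11 + 12 + 11 + 4 + 6 + 9) / 15 = 113 / 15 = 7.5333
UCL = c̄ + 3√c̄ = 7.5333 + 3 × √7.5333 = 7.5333 + 3 × 2.7447 = 15.7674

15.77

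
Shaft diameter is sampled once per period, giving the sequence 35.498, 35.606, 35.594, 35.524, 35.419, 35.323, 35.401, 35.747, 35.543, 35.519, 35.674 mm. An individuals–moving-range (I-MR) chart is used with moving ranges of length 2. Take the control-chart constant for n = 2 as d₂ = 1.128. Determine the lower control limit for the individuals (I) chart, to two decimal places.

X̄ = (35.498 + 35.606 + 35.594 + 35.524 + 35.419 + 35.323 + 35.401 + 35.747 + 35.543 + 35.519 + 35.674) / 11 = 35.5316
Moving ranges: 0.108, 0.012, 0.070, 0.105, 0.096, 0.078, 0.346, 0.204, 0.024, 0.155; M̄R̄ = 1.1980 / 10 = 0.1198
LCL = X̄ − 3·M̄R̄/d₂ = 35.5316 − 3 × 0.1198 / 1.128 = 35.2130

35.21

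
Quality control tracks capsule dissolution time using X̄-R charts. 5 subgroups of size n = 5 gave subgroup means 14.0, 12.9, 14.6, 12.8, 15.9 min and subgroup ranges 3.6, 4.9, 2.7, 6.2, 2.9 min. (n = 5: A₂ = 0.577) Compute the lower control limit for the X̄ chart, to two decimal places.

11.70

X̄̄ = (14.0 + 12.9 + 14.6 + 12.8 + 15.9) / 5 = 70.2000 / 5 = 14.0400
R̄ = (3.6 + 4.9 + 2.7 + 6.2 + 2.9) / 5 = 20.3000 / 5 = 4.0600
LCL = X̄̄ − A₂·R̄ = 14.0400 − 0.577 × 4.0600 = 11.6974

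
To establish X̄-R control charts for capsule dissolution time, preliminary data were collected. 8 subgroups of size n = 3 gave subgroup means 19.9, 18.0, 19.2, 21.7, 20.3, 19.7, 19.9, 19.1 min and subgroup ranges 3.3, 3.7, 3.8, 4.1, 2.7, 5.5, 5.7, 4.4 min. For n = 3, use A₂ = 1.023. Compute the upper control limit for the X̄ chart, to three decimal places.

X̄̄ = (19.9 + 18.0 + 19.2 + 21.7 + 20.3 + 19.7 + 19.9 + 19.1) / 8 = 157.8000 / 8 = 19.7250
R̄ = (3.3 + 3.7 + 3.8 + 4.1 + 2.7 + 5.5 + 5.7 + 4.4) / 8 = 33.2000 / 8 = 4.1500
UCL = X̄̄ + A₂·R̄ = 19.7250 + 1.023 × 4.1500 = 23.9704

23.970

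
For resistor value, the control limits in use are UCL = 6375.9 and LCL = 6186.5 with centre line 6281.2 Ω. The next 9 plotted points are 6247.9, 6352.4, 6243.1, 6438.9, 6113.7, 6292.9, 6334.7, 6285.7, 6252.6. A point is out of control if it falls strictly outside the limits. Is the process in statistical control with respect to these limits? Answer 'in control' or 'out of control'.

Compare each point to [6186.5, 6375.9]: sample 4 = 6438.9 > UCL; sample 5 = 6113.7 < LCL.

out of control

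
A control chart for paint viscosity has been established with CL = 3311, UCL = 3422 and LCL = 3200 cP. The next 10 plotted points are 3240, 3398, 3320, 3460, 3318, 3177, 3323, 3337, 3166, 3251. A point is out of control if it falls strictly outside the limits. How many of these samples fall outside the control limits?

3

Compare each point to [3200, 3422]: sample 4 = 3460 > UCL; sample 6 = 3177 < LCL; sample 9 = 3166 < LCL.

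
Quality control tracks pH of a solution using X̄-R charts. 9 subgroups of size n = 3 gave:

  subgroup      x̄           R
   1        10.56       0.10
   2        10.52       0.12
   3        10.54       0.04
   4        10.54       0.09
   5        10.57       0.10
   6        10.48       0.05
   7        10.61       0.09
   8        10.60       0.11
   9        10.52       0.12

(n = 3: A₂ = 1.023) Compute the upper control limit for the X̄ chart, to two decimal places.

X̄̄ = (10.56 + 10.52 + 10.54 + 10.54 + 10.57 + 10.48 + 10.61 + 10.60 + 10.52) / 9 = 94.9400 / 9 = 10.5489
R̄ = (0.10 + 0.12 + 0.04 + 0.09 + 0.10 + 0.05 + 0.09 + 0.11 + 0.12) / 9 = 0.8200 / 9 = 0.0911
UCL = X̄̄ + A₂·R̄ = 10.5489 + 1.023 × 0.0911 = 10.6421

10.64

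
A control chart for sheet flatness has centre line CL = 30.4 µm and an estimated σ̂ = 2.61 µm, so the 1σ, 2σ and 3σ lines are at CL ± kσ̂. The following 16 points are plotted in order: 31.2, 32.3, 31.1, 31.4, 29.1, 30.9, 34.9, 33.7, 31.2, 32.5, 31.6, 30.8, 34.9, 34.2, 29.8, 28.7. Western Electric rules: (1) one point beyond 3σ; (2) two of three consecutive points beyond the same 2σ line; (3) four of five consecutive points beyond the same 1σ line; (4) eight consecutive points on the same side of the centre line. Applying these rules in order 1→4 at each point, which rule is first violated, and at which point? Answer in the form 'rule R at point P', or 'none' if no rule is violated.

Zone of each point (C = within 1σ̂, B = 1σ̂–2σ̂, A = 2σ̂–3σ̂, * = beyond 3σ̂; sign = side of CL): 1:+C, 2:+C, 3:+C, 4:+C, 5:-C, 6:+C, 7:+B, 8:+B, 9:+C, 10:+C, 11:+C, 12:+C, 13:+B, 14:+B, 15:-C, 16:-C
Rule 4 (eight consecutive points on the same side of the centre line) is satisfied at point 13.

rule 4 at point 13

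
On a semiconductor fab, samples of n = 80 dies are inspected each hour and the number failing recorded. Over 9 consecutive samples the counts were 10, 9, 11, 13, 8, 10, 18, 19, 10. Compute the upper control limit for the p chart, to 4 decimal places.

p̄ = Σdᵢ / (k·n) = 108 / (9 × 80) = 0.15000
UCL = p̄ + 3·√(p̄(1−p̄)/n) = 0.15000 + 3 × √(0.15000×0.85000/80) = 0.15000 + 3 × 0.03992 = 0.26977

0.2698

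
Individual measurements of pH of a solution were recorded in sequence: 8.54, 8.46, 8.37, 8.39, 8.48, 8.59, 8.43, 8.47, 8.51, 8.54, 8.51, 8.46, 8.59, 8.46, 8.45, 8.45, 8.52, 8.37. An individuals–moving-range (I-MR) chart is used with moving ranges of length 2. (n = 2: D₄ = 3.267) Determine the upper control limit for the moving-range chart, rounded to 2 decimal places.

Moving ranges: 0.08, 0.09, 0.02, 0.09, 0.11, 0.16, 0.04, 0.04, 0.03, 0.03, 0.05, 0.13, 0.13, 0.01, 0.00, 0.07, 0.15; M̄R̄ = 1.2300 / 17 = 0.0724
UCL_MR = D₄·M̄R̄ = 3.267 × 0.0724 = 0.2364

0.24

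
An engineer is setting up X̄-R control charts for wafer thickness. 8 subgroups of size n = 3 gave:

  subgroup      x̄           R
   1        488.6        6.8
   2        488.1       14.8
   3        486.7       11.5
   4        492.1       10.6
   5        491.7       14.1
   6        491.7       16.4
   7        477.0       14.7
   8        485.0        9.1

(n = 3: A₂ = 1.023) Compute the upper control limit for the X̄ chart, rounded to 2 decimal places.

X̄̄ = (488.6 + 488.1 + 486.7 + 492.1 + 491.7 + 491.7 + 477.0 + 485.0) / 8 = 3900.9000 / 8 = 487.6125
R̄ = (6.8 + 14.8 + 11.5 + 10.6 + 14.1 + 16.4 + 14.7 + 9.1) / 8 = 98.0000 / 8 = 12.2500
UCL = X̄̄ + A₂·R̄ = 487.6125 + 1.023 × 12.2500 = 500.1442

500.14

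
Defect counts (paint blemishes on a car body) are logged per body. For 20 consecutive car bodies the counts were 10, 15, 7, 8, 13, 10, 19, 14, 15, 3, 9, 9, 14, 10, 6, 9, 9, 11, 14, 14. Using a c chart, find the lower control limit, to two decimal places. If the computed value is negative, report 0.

1.02

c̄ = (10 + 15 + 7 + 8 + 13 + 10 + 19 + 14 + 15 + 3 + 9 + 9 + 14 + 10 + 6 + 9 + 9 + 11 + 14 + 14) / 20 = 219 / 20 = 10.9500
LCL = c̄ − 3√c̄ = 10.9500 − 3 × 3.3091 = 1.0228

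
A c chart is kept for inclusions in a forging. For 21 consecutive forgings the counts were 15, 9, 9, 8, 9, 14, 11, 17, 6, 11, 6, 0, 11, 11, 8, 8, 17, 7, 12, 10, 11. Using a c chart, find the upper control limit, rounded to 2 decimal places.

c̄ = (15 + 9 + 9 + 8 + 9 + 14 + 11 + 17 + 6 + 11 + 6 + 0 + 11 + 11 + 8 + 8 + 17 + 7 + 12 + 10 + 11) / 21 = 210 / 21 = 10.0000
UCL = c̄ + 3√c̄ = 10.0000 + 3 × √10.0000 = 10.0000 + 3 × 3.1623 = 19.4868

19.49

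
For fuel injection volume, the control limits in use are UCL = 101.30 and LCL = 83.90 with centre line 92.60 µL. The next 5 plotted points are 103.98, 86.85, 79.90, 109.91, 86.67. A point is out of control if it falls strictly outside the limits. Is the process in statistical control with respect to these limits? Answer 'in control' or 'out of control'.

Compare each point to [83.90, 101.30]: sample 1 = 103.98 > UCL; sample 3 = 79.90 < LCL; sample 4 = 109.91 > UCL.

out of control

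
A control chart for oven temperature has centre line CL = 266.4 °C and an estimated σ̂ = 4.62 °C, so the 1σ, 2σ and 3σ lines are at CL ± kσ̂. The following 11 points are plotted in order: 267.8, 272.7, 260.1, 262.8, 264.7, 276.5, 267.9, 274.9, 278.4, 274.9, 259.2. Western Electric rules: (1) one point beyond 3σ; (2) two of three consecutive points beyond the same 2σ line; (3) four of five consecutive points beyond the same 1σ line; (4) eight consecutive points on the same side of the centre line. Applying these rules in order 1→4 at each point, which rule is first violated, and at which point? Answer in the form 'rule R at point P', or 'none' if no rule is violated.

Zone of each point (C = within 1σ̂, B = 1σ̂–2σ̂, A = 2σ̂–3σ̂, * = beyond 3σ̂; sign = side of CL): 1:+C, 2:+B, 3:-B, 4:-C, 5:-C, 6:+A, 7:+C, 8:+B, 9:+A, 10:+B, 11:-B
Rule 3 (four of five consecutive points beyond the same 1σ limit) is satisfied at point 10.

rule 3 at point 10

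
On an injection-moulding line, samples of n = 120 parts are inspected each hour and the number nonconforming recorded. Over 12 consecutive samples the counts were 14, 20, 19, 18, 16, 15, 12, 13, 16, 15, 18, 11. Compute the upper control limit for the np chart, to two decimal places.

p̄ = Σdᵢ / (k·n) = 187 / (12 × 120) = 0.12986
UCL = np̄ + 3·√(np̄(1−p̄)) = 15.5833 + 3 × √(15.5833×0.87014) = 15.5833 + 3 × 3.6823 = 26.6304

26.63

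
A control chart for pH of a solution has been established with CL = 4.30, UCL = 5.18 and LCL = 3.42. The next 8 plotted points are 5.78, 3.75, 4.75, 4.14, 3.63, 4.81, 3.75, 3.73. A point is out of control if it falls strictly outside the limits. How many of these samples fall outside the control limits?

1

Compare each point to [3.42, 5.18]: sample 1 = 5.78 > UCL.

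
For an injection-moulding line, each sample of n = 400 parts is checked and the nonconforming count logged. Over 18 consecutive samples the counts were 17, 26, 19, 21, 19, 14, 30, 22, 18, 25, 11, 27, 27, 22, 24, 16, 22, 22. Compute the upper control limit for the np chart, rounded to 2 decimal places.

p̄ = Σdᵢ / (k·n) = 382 / (18 × 400) = 0.05306
UCL = np̄ + 3·√(np̄(1−p̄)) = 21.2222 + 3 × √(21.2222×0.94694) = 21.2222 + 3 × 4.4829 = 34.6709

34.67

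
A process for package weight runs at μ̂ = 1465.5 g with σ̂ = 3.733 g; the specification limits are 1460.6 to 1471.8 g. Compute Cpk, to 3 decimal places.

Cpu = (USL − μ̂) / (3σ̂) = (1471.8 − 1465.5) / (3 × 3.733) = 0.5626; Cpl = (μ̂ − LSL) / (3σ̂) = (1465.5 − 1460.6) / (3 × 3.733) = 0.4375; Cpk = min(Cpu, Cpl) = 0.4375

0.438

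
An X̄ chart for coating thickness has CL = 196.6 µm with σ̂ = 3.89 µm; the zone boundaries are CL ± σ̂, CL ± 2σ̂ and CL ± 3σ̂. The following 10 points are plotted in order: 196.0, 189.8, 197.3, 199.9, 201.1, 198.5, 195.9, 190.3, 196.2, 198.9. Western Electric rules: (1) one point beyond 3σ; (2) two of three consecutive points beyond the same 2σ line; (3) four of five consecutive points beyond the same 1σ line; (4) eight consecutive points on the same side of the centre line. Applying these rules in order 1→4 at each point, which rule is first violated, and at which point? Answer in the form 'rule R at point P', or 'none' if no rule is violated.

Zone of each point (C = within 1σ̂, B = 1σ̂–2σ̂, A = 2σ̂–3σ̂, * = beyond 3σ̂; sign = side of CL): 1:-C, 2:-B, 3:+C, 4:+C, 5:+B, 6:+C, 7:-C, 8:-B, 9:-C, 10:+C
No rule fires across all 10 points.

none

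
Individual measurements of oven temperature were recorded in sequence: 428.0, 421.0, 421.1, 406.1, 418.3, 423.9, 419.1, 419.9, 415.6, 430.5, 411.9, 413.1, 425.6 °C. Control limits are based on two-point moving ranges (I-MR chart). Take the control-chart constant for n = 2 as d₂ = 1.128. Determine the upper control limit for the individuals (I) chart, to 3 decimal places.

X̄ = (428.0 + 421.0 + 421.1 + 406.1 + 418.3 + 423.9 + 419.1 + 419.9 + 415.6 + 430.5 + 411.9 + 413.1 + 425.6) / 13 = 419.5462
Moving ranges: 7.0, 0.1, 15.0, 12.2, 5.6, 4.8, 0.8, 4.3, 14.9, 18.6, 1.2, 12.5; M̄R̄ = 97.0000 / 12 = 8.0833
UCL = X̄ + 3·M̄R̄/d₂ = 419.5462 + 3 × 8.0833 / 1.128 = 441.0444

441.044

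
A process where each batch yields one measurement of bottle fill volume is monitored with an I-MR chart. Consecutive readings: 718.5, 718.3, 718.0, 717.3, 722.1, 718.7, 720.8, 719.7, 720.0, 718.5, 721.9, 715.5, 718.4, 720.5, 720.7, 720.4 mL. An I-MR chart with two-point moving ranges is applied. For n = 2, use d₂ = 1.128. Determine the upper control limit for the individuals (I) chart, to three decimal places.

724.597

X̄ = (718.5 + 718.3 + 718.0 + 717.3 + 722.1 + 718.7 + 720.8 + 719.7 + 720.0 + 718.5 + 721.9 + 715.5 + 718.4 + 720.5 + 720.7 + 720.4) / 16 = 719.3312
Moving ranges: 0.2, 0.3, 0.7, 4.8, 3.4, 2.1, 1.1, 0.3, 1.5, 3.4, 6.4, 2.9, 2.1, 0.2, 0.3; M̄R̄ = 29.7000 / 15 = 1.9800
UCL = X̄ + 3·M̄R̄/d₂ = 719.3312 + 3 × 1.9800 / 1.128 = 724.5972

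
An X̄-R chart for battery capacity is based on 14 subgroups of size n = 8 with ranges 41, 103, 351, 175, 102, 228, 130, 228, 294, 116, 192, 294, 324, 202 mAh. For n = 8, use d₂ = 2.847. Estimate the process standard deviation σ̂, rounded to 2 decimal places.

69.75

R̄ = (41 + 103 + 351 + 175 + 102 + 228 + 130 + 228 + 294 + 116 + 192 + 294 + 324 + 202) / 14 = 198.5714
σ̂ = R̄ / d₂ = 198.5714 / 2.847 = 69.7476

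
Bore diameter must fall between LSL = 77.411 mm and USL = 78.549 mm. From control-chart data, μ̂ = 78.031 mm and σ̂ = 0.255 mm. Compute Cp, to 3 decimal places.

0.744

Cp = (USL − LSL) / (6σ̂) = (78.549 − 77.411) / (6 × 0.255) = 1.1380 / 1.5300 = 0.7438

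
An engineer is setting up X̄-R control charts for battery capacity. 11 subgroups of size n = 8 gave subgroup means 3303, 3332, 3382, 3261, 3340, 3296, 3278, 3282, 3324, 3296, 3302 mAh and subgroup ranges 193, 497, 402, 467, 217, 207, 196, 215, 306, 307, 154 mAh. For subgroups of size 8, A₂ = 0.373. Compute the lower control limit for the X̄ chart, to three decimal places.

3201.541

X̄̄ = (3303 + 3332 + 3382 + 3261 + 3340 + 3296 + 3278 + 3282 + 3324 + 3296 + 3302) / 11 = 36396.0000 / 11 = 3308.7273
R̄ = (193 + 497 + 402 + 467 + 217 + 207 + 196 + 215 + 306 + 307 + 154) / 11 = 3161.0000 / 11 = 287.3636
LCL = X̄̄ − A₂·R̄ = 3308.7273 − 0.373 × 287.3636 = 3201.5406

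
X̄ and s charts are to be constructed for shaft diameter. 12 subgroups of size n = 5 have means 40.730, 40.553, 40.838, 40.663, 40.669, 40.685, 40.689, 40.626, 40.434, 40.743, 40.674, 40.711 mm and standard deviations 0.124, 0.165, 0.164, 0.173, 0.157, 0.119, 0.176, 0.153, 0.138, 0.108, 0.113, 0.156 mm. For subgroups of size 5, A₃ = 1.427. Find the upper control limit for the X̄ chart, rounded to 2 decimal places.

40.88

X̄̄ = (40.730 + 40.553 + 40.838 + 40.663 + 40.669 + 40.685 + 40.689 + 40.626 + 40.434 + 40.743 + 40.674 + 40.711) / 12 = 40.6679
s̄ = (0.124 + 0.165 + 0.164 + 0.173 + 0.157 + 0.119 + 0.176 + 0.153 + 0.138 + 0.108 + 0.113 + 0.156) / 12 = 0.1455
UCL = X̄̄ + A₃·s̄ = 40.6679 + 1.427 × 0.1455 = 40.8755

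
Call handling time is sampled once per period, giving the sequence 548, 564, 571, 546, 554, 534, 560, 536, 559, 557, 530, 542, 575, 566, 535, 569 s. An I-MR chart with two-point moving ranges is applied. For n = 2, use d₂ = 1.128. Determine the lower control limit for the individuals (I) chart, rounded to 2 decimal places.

X̄ = (548 + 564 + 571 + 546 + 554 + 534 + 560 + 536 + 559 + 557 + 530 + 542 + 575 + 566 + 535 + 569) / 16 = 552.8750
Moving ranges: 16, 7, 25, 8, 20, 26, 24, 23, 2, 27, 12, 33, 9, 31, 34; M̄R̄ = 297.0000 / 15 = 19.8000
LCL = X̄ − 3·M̄R̄/d₂ = 552.8750 − 3 × 19.8000 / 1.128 = 500.2154

500.22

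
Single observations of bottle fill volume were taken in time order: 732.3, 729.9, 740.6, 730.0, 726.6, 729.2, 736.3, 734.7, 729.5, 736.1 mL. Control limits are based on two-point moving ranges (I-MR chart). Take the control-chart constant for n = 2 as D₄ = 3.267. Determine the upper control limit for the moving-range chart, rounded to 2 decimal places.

Moving ranges: 2.4, 10.7, 10.6, 3.4, 2.6, 7.1, 1.6, 5.2, 6.6; M̄R̄ = 50.2000 / 9 = 5.5778
UCL_MR = D₄·M̄R̄ = 3.267 × 5.5778 = 18.2226

18.22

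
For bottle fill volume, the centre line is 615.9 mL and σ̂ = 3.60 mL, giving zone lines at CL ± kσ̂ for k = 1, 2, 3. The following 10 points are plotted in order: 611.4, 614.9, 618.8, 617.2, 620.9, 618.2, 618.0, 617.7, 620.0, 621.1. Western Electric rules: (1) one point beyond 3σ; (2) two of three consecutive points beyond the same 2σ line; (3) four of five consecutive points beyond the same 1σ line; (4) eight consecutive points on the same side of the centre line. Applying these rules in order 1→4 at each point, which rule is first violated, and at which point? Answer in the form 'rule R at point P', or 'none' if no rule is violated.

rule 4 at point 10

Zone of each point (C = within 1σ̂, B = 1σ̂–2σ̂, A = 2σ̂–3σ̂, * = beyond 3σ̂; sign = side of CL): 1:-B, 2:-C, 3:+C, 4:+C, 5:+B, 6:+C, 7:+C, 8:+C, 9:+B, 10:+B
Rule 4 (eight consecutive points on the same side of the centre line) is satisfied at point 10.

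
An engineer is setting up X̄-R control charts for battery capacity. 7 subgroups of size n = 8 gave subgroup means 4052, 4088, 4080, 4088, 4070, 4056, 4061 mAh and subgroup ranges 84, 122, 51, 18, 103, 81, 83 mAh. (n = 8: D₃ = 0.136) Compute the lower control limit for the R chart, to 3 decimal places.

10.530

R̄ = (84 + 122 + 51 + 18 + 103 + 81 + 83) / 7 = 542.0000 / 7 = 77.4286
LCL_R = D₃·R̄ = 0.136 × 77.4286 = 10.5303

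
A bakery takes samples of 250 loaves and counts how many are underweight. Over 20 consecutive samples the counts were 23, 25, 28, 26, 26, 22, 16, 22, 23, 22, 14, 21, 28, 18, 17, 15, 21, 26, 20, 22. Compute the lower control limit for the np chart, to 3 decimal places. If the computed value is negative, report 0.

p̄ = Σdᵢ / (k·n) = 435 / (20 × 250) = 0.08700
LCL = np̄ − 3·√(np̄(1−p̄)) = 21.7500 − 3 × 4.4562 = 8.3814

8.381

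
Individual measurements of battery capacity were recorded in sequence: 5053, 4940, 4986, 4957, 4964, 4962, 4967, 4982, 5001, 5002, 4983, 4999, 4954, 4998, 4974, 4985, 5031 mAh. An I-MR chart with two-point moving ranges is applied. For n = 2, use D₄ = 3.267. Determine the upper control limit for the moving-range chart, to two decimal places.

Moving ranges: 113, 46, 29, 7, 2, 5, 15, 19, 1, 19, 16, 45, 44, 24, 11, 46; M̄R̄ = 442.0000 / 16 = 27.6250
UCL_MR = D₄·M̄R̄ = 3.267 × 27.6250 = 90.2509

90.25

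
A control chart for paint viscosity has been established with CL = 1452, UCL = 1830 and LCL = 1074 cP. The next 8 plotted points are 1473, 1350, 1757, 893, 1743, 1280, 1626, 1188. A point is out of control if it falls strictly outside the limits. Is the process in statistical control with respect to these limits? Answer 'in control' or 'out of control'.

out of control

Compare each point to [1074, 1830]: sample 4 = 893 < LCL.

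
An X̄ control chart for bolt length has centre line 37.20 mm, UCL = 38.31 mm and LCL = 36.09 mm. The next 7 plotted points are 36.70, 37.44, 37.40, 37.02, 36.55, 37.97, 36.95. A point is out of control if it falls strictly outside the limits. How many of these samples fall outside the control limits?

All 7 points lie within [36.09, 38.31].

0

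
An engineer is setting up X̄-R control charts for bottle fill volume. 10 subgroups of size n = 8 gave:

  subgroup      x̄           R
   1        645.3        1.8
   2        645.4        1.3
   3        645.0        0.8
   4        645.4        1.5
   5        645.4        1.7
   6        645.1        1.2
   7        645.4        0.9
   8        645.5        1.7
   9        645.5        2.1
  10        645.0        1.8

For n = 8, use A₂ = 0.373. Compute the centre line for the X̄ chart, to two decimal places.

X̄̄ = (645.3 + 645.4 + 645.0 + 645.4 + 645.4 + 645.1 + 645.4 + 645.5 + 645.5 + 645.0) / 10 = 6453.0000 / 10 = 645.3000
CL = X̄̄ = 645.3000

645.30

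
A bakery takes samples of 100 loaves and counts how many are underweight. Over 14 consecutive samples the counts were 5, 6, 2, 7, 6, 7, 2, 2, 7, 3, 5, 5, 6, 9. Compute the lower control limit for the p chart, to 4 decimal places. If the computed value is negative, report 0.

0.0000

p̄ = Σdᵢ / (k·n) = 72 / (14 × 100) = 0.05143
LCL = p̄ − 3·√(p̄(1−p̄)/n) = 0.05143 − 3 × 0.02209 = -0.01483 → 0 (negative, so LCL = 0)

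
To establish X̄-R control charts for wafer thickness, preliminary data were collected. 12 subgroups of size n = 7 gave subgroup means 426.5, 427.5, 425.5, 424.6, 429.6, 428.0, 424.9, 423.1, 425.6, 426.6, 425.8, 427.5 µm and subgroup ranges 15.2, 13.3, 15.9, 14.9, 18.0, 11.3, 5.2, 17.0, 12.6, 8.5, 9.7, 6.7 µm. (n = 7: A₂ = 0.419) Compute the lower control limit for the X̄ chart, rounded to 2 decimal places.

421.09

X̄̄ = (426.5 + 427.5 + 425.5 + 424.6 + 429.6 + 428.0 + 424.9 + 423.1 + 425.6 + 426.6 + 425.8 + 427.5) / 12 = 5115.2000 / 12 = 426.2667
R̄ = (15.2 + 13.3 + 15.9 + 14.9 + 18.0 + 11.3 + 5.2 + 17.0 + 12.6 + 8.5 + 9.7 + 6.7) / 12 = 148.3000 / 12 = 12.3583
LCL = X̄̄ − A₂·R̄ = 426.2667 − 0.419 × 12.3583 = 421.0885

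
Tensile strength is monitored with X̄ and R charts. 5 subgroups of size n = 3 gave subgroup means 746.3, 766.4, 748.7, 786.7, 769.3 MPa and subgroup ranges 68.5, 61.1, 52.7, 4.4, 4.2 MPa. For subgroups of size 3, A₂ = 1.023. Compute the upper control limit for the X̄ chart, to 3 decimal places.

X̄̄ = (746.3 + 766.4 + 748.7 + 786.7 + 769.3) / 5 = 3817.4000 / 5 = 763.4800
R̄ = (68.5 + 61.1 + 52.7 + 4.4 + 4.2) / 5 = 190.9000 / 5 = 38.1800
UCL = X̄̄ + A₂·R̄ = 763.4800 + 1.023 × 38.1800 = 802.5381

802.538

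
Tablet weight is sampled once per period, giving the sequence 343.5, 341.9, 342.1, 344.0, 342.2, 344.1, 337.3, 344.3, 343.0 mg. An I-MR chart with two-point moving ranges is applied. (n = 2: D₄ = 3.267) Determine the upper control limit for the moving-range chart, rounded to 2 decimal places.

Moving ranges: 1.6, 0.2, 1.9, 1.8, 1.9, 6.8, 7.0, 1.3; M̄R̄ = 22.5000 / 8 = 2.8125
UCL_MR = D₄·M̄R̄ = 3.267 × 2.8125 = 9.1884

9.19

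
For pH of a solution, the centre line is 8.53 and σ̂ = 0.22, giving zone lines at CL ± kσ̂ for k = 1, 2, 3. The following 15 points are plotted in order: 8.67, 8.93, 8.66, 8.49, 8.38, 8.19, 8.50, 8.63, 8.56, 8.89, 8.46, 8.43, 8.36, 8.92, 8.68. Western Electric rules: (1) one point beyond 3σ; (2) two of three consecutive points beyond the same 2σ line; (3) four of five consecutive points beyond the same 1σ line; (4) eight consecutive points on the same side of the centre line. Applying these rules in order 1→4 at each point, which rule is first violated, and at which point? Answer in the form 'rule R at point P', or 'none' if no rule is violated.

none

Zone of each point (C = within 1σ̂, B = 1σ̂–2σ̂, A = 2σ̂–3σ̂, * = beyond 3σ̂; sign = side of CL): 1:+C, 2:+B, 3:+C, 4:-C, 5:-C, 6:-B, 7:-C, 8:+C, 9:+C, 10:+B, 11:-C, 12:-C, 13:-C, 14:+B, 15:+C
No rule fires across all 15 points.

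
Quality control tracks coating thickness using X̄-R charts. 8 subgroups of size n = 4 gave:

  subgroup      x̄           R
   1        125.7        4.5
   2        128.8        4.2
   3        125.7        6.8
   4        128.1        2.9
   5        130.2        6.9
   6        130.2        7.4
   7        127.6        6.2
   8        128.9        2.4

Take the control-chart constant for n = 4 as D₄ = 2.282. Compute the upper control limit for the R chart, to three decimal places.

11.781

R̄ = (4.5 + 4.2 + 6.8 + 2.9 + 6.9 + 7.4 + 6.2 + 2.4) / 8 = 41.3000 / 8 = 5.1625
UCL_R = D₄·R̄ = 2.282 × 5.1625 = 11.7808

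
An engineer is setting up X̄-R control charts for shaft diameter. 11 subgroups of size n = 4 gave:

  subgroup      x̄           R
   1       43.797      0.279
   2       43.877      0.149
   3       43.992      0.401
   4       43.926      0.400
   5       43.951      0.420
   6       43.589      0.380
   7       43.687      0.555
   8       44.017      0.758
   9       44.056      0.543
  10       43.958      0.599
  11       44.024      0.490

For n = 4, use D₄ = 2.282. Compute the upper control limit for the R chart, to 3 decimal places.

R̄ = (0.279 + 0.149 + 0.401 + 0.400 + 0.420 + 0.380 + 0.555 + 0.758 + 0.543 + 0.599 + 0.490) / 11 = 4.9740 / 11 = 0.4522
UCL_R = D₄·R̄ = 2.282 × 0.4522 = 1.0319

1.032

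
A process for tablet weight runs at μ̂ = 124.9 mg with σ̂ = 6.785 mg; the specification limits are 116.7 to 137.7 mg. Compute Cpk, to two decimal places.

0.40

Cpu = (USL − μ̂) / (3σ̂) = (137.7 − 124.9) / (3 × 6.785) = 0.6288; Cpl = (μ̂ − LSL) / (3σ̂) = (124.9 − 116.7) / (3 × 6.785) = 0.4028; Cpk = min(Cpu, Cpl) = 0.4028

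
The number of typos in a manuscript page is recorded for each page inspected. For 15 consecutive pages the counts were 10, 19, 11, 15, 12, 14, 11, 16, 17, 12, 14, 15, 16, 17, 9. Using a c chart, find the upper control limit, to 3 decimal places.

c̄ = (10 + 19 + 11 + 15 + 12 + 14 + 11 + 16 + 17 + 12 + 14 + 15 + 16 + 17 + 9) / 15 = 208 / 15 = 13.8667
UCL = c̄ + 3√c̄ = 13.8667 + 3 × √13.8667 = 13.8667 + 3 × 3.7238 = 25.0381

25.038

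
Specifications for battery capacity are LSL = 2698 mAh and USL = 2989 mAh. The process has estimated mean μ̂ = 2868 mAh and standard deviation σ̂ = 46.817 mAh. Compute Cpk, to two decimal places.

Cpu = (USL − μ̂) / (3σ̂) = (2989 − 2868) / (3 × 46.817) = 0.8615; Cpl = (μ̂ − LSL) / (3σ̂) = (2868 − 2698) / (3 × 46.817) = 1.2104; Cpk = min(Cpu, Cpl) = 0.8615

0.86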